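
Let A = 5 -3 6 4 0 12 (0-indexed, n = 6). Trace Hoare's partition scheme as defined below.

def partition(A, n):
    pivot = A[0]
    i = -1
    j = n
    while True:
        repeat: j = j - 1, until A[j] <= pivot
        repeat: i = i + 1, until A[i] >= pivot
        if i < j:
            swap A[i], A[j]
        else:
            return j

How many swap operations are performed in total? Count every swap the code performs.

pivot = A[0] = 5; i = -1, j = 6
j→4 (A[4]=0≤5), i→0 (A[0]=5≥5); i<j, swap → 0 -3 6 4 5 12
j→3 (A[3]=4≤5), i→2 (A[2]=6≥5); i<j, swap → 0 -3 4 6 5 12
j→2, i→3; i≥j, return j=2. A = 0 -3 4 6 5 12

2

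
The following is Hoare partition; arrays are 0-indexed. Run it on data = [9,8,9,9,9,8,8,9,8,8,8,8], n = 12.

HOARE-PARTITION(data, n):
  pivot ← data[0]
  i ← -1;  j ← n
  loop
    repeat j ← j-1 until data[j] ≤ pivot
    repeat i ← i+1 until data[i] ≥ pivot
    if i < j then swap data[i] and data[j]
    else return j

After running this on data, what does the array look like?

pivot = data[0] = 9; i = -1, j = 12
j→11 (data[11]=8≤9), i→0 (data[0]=9≥9); i<j, swap → [8,8,9,9,9,8,8,9,8,8,8,9]
j→10 (data[10]=8≤9), i→2 (data[2]=9≥9); i<j, swap → [8,8,8,9,9,8,8,9,8,8,9,9]
j→9 (data[9]=8≤9), i→3 (data[3]=9≥9); i<j, swap → [8,8,8,8,9,8,8,9,8,9,9,9]
j→8 (data[8]=8≤9), i→4 (data[4]=9≥9); i<j, swap → [8,8,8,8,8,8,8,9,9,9,9,9]
j→7, i→7; i≥j, return j=7. data = [8,8,8,8,8,8,8,9,9,9,9,9]

[8,8,8,8,8,8,8,9,9,9,9,9]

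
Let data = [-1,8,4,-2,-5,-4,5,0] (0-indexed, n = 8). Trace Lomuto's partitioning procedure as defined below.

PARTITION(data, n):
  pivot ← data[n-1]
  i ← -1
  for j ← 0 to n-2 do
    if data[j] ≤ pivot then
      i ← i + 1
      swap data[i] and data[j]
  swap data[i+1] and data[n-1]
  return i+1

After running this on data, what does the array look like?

[-1,-2,-5,-4,0,8,5,4]

pivot = data[7] = 0; i = -1
j=0: data[0]=-1 ≤ 0 → i=0, swap data[0],data[0] (no change) → [-1,8,4,-2,-5,-4,5,0]
j=1: data[1]=8 > 0 → no swap
j=2: data[2]=4 > 0 → no swap
j=3: data[3]=-2 ≤ 0 → i=1, swap data[1],data[3] → [-1,-2,4,8,-5,-4,5,0]
j=4: data[4]=-5 ≤ 0 → i=2, swap data[2],data[4] → [-1,-2,-5,8,4,-4,5,0]
j=5: data[5]=-4 ≤ 0 → i=3, swap data[3],data[5] → [-1,-2,-5,-4,4,8,5,0]
j=6: data[6]=5 > 0 → no swap
final swap data[4],data[7] → [-1,-2,-5,-4,0,8,5,4]; return 4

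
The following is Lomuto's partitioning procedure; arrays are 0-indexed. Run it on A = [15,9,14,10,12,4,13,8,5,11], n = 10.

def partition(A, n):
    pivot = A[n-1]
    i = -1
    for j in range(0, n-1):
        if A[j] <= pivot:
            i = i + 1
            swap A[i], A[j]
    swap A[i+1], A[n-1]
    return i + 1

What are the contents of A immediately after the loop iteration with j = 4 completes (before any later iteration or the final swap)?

[9,10,14,15,12,4,13,8,5,11]

pivot=11, i=-1
j=0: 15>11, skip
j=1: 9≤11, i=0, swap(0,1) ⇒ [9,15,14,10,12,4,13,8,5,11]
j=2: 14>11, skip
j=3: 10≤11, i=1, swap(1,3) ⇒ [9,10,14,15,12,4,13,8,5,11]
j=4: 12>11, skip
(after j=4) A = [9,10,14,15,12,4,13,8,5,11]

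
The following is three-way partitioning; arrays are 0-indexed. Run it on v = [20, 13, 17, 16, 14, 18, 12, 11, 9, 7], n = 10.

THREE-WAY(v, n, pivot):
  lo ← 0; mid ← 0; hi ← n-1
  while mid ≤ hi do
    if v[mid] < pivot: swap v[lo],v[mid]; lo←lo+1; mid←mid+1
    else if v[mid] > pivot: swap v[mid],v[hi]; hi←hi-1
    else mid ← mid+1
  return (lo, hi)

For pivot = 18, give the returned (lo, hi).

pivot = 18; lo=0, mid=0, hi=9
v[mid]=20>18: swap v[0],v[9]; hi=8 → [7, 13, 17, 16, 14, 18, 12, 11, 9, 20]
v[mid]=7<18: swap v[0],v[0]; lo=1,mid=1 → [7, 13, 17, 16, 14, 18, 12, 11, 9, 20]
v[mid]=13<18: swap v[1],v[1]; lo=2,mid=2 → [7, 13, 17, 16, 14, 18, 12, 11, 9, 20]
v[mid]=17<18: swap v[2],v[2]; lo=3,mid=3 → [7, 13, 17, 16, 14, 18, 12, 11, 9, 20]
v[mid]=16<18: swap v[3],v[3]; lo=4,mid=4 → [7, 13, 17, 16, 14, 18, 12, 11, 9, 20]
v[mid]=14<18: swap v[4],v[4]; lo=5,mid=5 → [7, 13, 17, 16, 14, 18, 12, 11, 9, 20]
v[mid]=18=18: mid=6
v[mid]=12<18: swap v[5],v[6]; lo=6,mid=7 → [7, 13, 17, 16, 14, 12, 18, 11, 9, 20]
v[mid]=11<18: swap v[6],v[7]; lo=7,mid=8 → [7, 13, 17, 16, 14, 12, 11, 18, 9, 20]
v[mid]=9<18: swap v[7],v[8]; lo=8,mid=9 → [7, 13, 17, 16, 14, 12, 11, 9, 18, 20]
end: lo=8, hi=8; v = [7, 13, 17, 16, 14, 12, 11, 9, 18, 20]

(8, 8)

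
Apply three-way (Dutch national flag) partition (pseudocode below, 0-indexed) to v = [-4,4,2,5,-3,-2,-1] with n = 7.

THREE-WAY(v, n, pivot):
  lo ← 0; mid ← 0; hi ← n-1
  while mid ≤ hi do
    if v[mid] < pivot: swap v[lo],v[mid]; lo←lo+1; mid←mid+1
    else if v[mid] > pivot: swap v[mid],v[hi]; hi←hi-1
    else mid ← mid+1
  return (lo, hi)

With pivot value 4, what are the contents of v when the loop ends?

lo=0 mid=0 hi=6
-4<4: swap(0,0), lo=1 mid=1 ⇒ [-4,4,2,5,-3,-2,-1]
4=4: mid=2
2<4: swap(1,2), lo=2 mid=3 ⇒ [-4,2,4,5,-3,-2,-1]
5>4: swap(3,6), hi=5 ⇒ [-4,2,4,-1,-3,-2,5]
-1<4: swap(2,3), lo=3 mid=4 ⇒ [-4,2,-1,4,-3,-2,5]
-3<4: swap(3,4), lo=4 mid=5 ⇒ [-4,2,-1,-3,4,-2,5]
-2<4: swap(4,5), lo=5 mid=6 ⇒ [-4,2,-1,-3,-2,4,5]
done. lo=5 hi=5; v=[-4,2,-1,-3,-2,4,5]

[-4,2,-1,-3,-2,4,5]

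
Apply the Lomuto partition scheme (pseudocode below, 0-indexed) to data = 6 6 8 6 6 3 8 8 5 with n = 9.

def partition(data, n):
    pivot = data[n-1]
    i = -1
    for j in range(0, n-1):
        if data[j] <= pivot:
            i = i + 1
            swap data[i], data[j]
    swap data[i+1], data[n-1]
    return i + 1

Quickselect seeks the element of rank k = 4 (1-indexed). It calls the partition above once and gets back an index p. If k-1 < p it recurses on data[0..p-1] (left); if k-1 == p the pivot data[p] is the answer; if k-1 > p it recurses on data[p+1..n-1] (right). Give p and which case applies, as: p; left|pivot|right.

pivot = data[8] = 5; i = -1
j=0: data[0]=6 > 5 → no swap
j=1: data[1]=6 > 5 → no swap
j=2: data[2]=8 > 5 → no swap
j=3: data[3]=6 > 5 → no swap
j=4: data[4]=6 > 5 → no swap
j=5: data[5]=3 ≤ 5 → i=0, swap data[0],data[5] → 3 6 8 6 6 6 8 8 5
j=6: data[6]=8 > 5 → no swap
j=7: data[7]=8 > 5 → no swap
final swap data[1],data[8] → 3 5 8 6 6 6 8 8 6; return 1
p = 1; k-1 = 3 > 1 ⇒ right

1; right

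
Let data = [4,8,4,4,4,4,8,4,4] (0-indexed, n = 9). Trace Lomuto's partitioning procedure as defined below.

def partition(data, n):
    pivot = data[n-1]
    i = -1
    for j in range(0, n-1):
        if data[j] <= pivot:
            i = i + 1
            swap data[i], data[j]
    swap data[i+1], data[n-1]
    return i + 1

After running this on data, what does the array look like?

[4,4,4,4,4,4,4,8,8]

pivot=4, i=-1
j=0: 4≤4, i=0, swap(0,0) ⇒ [4,8,4,4,4,4,8,4,4]
j=1: 8>4, skip
j=2: 4≤4, i=1, swap(1,2) ⇒ [4,4,8,4,4,4,8,4,4]
j=3: 4≤4, i=2, swap(2,3) ⇒ [4,4,4,8,4,4,8,4,4]
j=4: 4≤4, i=3, swap(3,4) ⇒ [4,4,4,4,8,4,8,4,4]
j=5: 4≤4, i=4, swap(4,5) ⇒ [4,4,4,4,4,8,8,4,4]
j=6: 8>4, skip
j=7: 4≤4, i=5, swap(5,7) ⇒ [4,4,4,4,4,4,8,8,4]
swap(6,8) ⇒ [4,4,4,4,4,4,4,8,8]; return 6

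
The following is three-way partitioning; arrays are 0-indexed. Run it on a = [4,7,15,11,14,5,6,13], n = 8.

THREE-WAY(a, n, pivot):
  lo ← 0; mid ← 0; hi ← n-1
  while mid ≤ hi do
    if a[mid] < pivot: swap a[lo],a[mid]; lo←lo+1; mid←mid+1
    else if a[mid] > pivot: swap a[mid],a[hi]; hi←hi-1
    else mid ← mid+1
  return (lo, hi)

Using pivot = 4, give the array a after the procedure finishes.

[4,15,11,14,5,6,13,7]

lo=0 mid=0 hi=7
4=4: mid=1
7>4: swap(1,7), hi=6 ⇒ [4,13,15,11,14,5,6,7]
13>4: swap(1,6), hi=5 ⇒ [4,6,15,11,14,5,13,7]
6>4: swap(1,5), hi=4 ⇒ [4,5,15,11,14,6,13,7]
5>4: swap(1,4), hi=3 ⇒ [4,14,15,11,5,6,13,7]
14>4: swap(1,3), hi=2 ⇒ [4,11,15,14,5,6,13,7]
11>4: swap(1,2), hi=1 ⇒ [4,15,11,14,5,6,13,7]
15>4: swap(1,1), hi=0 ⇒ [4,15,11,14,5,6,13,7]
done. lo=0 hi=0; a=[4,15,11,14,5,6,13,7]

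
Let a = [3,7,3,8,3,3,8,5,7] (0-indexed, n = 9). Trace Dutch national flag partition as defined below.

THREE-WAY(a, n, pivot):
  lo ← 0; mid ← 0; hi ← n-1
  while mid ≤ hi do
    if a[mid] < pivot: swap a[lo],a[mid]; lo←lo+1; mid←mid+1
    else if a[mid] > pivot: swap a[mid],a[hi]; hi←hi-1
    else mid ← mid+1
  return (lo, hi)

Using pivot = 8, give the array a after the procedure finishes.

[3,7,3,3,3,5,7,8,8]

pivot = 8; lo=0, mid=0, hi=8
a[mid]=3<8: swap a[0],a[0]; lo=1,mid=1 → [3,7,3,8,3,3,8,5,7]
a[mid]=7<8: swap a[1],a[1]; lo=2,mid=2 → [3,7,3,8,3,3,8,5,7]
a[mid]=3<8: swap a[2],a[2]; lo=3,mid=3 → [3,7,3,8,3,3,8,5,7]
a[mid]=8=8: mid=4
a[mid]=3<8: swap a[3],a[4]; lo=4,mid=5 → [3,7,3,3,8,3,8,5,7]
a[mid]=3<8: swap a[4],a[5]; lo=5,mid=6 → [3,7,3,3,3,8,8,5,7]
a[mid]=8=8: mid=7
a[mid]=5<8: swap a[5],a[7]; lo=6,mid=8 → [3,7,3,3,3,5,8,8,7]
a[mid]=7<8: swap a[6],a[8]; lo=7,mid=9 → [3,7,3,3,3,5,7,8,8]
end: lo=7, hi=8; a = [3,7,3,3,3,5,7,8,8]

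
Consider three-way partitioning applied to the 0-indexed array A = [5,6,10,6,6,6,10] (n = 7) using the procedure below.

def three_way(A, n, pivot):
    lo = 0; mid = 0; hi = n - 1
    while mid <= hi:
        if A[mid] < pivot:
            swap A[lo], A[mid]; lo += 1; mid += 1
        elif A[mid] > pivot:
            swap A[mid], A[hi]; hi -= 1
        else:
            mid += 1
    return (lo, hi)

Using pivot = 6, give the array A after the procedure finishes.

[5,6,6,6,6,10,10]

lo=0 mid=0 hi=6
5<6: swap(0,0), lo=1 mid=1 ⇒ [5,6,10,6,6,6,10]
6=6: mid=2
10>6: swap(2,6), hi=5 ⇒ [5,6,10,6,6,6,10]
10>6: swap(2,5), hi=4 ⇒ [5,6,6,6,6,10,10]
6=6: mid=3
6=6: mid=4
6=6: mid=5
done. lo=1 hi=4; A=[5,6,6,6,6,10,10]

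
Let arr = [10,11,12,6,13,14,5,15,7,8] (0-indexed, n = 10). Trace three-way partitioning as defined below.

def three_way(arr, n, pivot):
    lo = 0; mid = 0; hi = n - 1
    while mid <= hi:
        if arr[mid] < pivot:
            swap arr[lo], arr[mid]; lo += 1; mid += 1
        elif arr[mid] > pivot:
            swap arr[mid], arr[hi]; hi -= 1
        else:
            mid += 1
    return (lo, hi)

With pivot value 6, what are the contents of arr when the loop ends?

[5,6,12,13,14,11,15,7,8,10]

pivot = 6; lo=0, mid=0, hi=9
arr[mid]=10>6: swap arr[0],arr[9]; hi=8 → [8,11,12,6,13,14,5,15,7,10]
arr[mid]=8>6: swap arr[0],arr[8]; hi=7 → [7,11,12,6,13,14,5,15,8,10]
arr[mid]=7>6: swap arr[0],arr[7]; hi=6 → [15,11,12,6,13,14,5,7,8,10]
arr[mid]=15>6: swap arr[0],arr[6]; hi=5 → [5,11,12,6,13,14,15,7,8,10]
arr[mid]=5<6: swap arr[0],arr[0]; lo=1,mid=1 → [5,11,12,6,13,14,15,7,8,10]
arr[mid]=11>6: swap arr[1],arr[5]; hi=4 → [5,14,12,6,13,11,15,7,8,10]
arr[mid]=14>6: swap arr[1],arr[4]; hi=3 → [5,13,12,6,14,11,15,7,8,10]
arr[mid]=13>6: swap arr[1],arr[3]; hi=2 → [5,6,12,13,14,11,15,7,8,10]
arr[mid]=6=6: mid=2
arr[mid]=12>6: swap arr[2],arr[2]; hi=1 → [5,6,12,13,14,11,15,7,8,10]
end: lo=1, hi=1; arr = [5,6,12,13,14,11,15,7,8,10]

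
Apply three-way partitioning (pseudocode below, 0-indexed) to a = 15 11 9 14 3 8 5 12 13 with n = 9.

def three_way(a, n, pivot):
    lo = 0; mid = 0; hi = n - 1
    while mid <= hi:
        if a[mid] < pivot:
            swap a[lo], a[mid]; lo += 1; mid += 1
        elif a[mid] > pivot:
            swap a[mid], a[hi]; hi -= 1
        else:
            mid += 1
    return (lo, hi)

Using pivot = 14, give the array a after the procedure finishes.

lo=0 mid=0 hi=8
15>14: swap(0,8), hi=7 ⇒ 13 11 9 14 3 8 5 12 15
13<14: swap(0,0), lo=1 mid=1 ⇒ 13 11 9 14 3 8 5 12 15
11<14: swap(1,1), lo=2 mid=2 ⇒ 13 11 9 14 3 8 5 12 15
9<14: swap(2,2), lo=3 mid=3 ⇒ 13 11 9 14 3 8 5 12 15
14=14: mid=4
3<14: swap(3,4), lo=4 mid=5 ⇒ 13 11 9 3 14 8 5 12 15
8<14: swap(4,5), lo=5 mid=6 ⇒ 13 11 9 3 8 14 5 12 15
5<14: swap(5,6), lo=6 mid=7 ⇒ 13 11 9 3 8 5 14 12 15
12<14: swap(6,7), lo=7 mid=8 ⇒ 13 11 9 3 8 5 12 14 15
done. lo=7 hi=7; a=13 11 9 3 8 5 12 14 15

13 11 9 3 8 5 12 14 15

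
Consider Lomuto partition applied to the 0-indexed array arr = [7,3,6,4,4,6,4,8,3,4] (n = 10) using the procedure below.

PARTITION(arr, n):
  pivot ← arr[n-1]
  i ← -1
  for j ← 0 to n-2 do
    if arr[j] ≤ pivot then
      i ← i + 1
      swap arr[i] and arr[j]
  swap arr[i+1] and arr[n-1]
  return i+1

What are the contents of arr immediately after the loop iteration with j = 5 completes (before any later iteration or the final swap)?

pivot=4, i=-1
j=0: 7>4, skip
j=1: 3≤4, i=0, swap(0,1) ⇒ [3,7,6,4,4,6,4,8,3,4]
j=2: 6>4, skip
j=3: 4≤4, i=1, swap(1,3) ⇒ [3,4,6,7,4,6,4,8,3,4]
j=4: 4≤4, i=2, swap(2,4) ⇒ [3,4,4,7,6,6,4,8,3,4]
j=5: 6>4, skip
(after j=5) arr = [3,4,4,7,6,6,4,8,3,4]

[3,4,4,7,6,6,4,8,3,4]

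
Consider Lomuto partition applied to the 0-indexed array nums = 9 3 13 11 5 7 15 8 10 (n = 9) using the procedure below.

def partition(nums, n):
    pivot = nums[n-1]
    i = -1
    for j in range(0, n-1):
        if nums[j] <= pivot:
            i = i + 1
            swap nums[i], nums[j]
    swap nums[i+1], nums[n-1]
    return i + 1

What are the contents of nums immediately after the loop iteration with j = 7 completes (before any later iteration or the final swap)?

pivot = nums[8] = 10; i = -1
j=0: nums[0]=9 ≤ 10 → i=0, swap nums[0],nums[0] (no change) → 9 3 13 11 5 7 15 8 10
j=1: nums[1]=3 ≤ 10 → i=1, swap nums[1],nums[1] (no change) → 9 3 13 11 5 7 15 8 10
j=2: nums[2]=13 > 10 → no swap
j=3: nums[3]=11 > 10 → no swap
j=4: nums[4]=5 ≤ 10 → i=2, swap nums[2],nums[4] → 9 3 5 11 13 7 15 8 10
j=5: nums[5]=7 ≤ 10 → i=3, swap nums[3],nums[5] → 9 3 5 7 13 11 15 8 10
j=6: nums[6]=15 > 10 → no swap
j=7: nums[7]=8 ≤ 10 → i=4, swap nums[4],nums[7] → 9 3 5 7 8 11 15 13 10
(after j=7) nums = 9 3 5 7 8 11 15 13 10

9 3 5 7 8 11 15 13 10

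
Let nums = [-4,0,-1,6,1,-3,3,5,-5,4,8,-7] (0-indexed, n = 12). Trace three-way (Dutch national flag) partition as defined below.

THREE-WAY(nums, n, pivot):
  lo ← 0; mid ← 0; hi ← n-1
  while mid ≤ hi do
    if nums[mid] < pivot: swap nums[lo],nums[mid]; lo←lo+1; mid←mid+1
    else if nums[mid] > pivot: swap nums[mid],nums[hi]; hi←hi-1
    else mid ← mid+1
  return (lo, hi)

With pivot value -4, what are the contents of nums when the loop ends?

[-7,-5,-4,1,-3,3,5,6,4,8,-1,0]

pivot = -4; lo=0, mid=0, hi=11
nums[mid]=-4=-4: mid=1
nums[mid]=0>-4: swap nums[1],nums[11]; hi=10 → [-4,-7,-1,6,1,-3,3,5,-5,4,8,0]
nums[mid]=-7<-4: swap nums[0],nums[1]; lo=1,mid=2 → [-7,-4,-1,6,1,-3,3,5,-5,4,8,0]
nums[mid]=-1>-4: swap nums[2],nums[10]; hi=9 → [-7,-4,8,6,1,-3,3,5,-5,4,-1,0]
nums[mid]=8>-4: swap nums[2],nums[9]; hi=8 → [-7,-4,4,6,1,-3,3,5,-5,8,-1,0]
nums[mid]=4>-4: swap nums[2],nums[8]; hi=7 → [-7,-4,-5,6,1,-3,3,5,4,8,-1,0]
nums[mid]=-5<-4: swap nums[1],nums[2]; lo=2,mid=3 → [-7,-5,-4,6,1,-3,3,5,4,8,-1,0]
nums[mid]=6>-4: swap nums[3],nums[7]; hi=6 → [-7,-5,-4,5,1,-3,3,6,4,8,-1,0]
nums[mid]=5>-4: swap nums[3],nums[6]; hi=5 → [-7,-5,-4,3,1,-3,5,6,4,8,-1,0]
nums[mid]=3>-4: swap nums[3],nums[5]; hi=4 → [-7,-5,-4,-3,1,3,5,6,4,8,-1,0]
nums[mid]=-3>-4: swap nums[3],nums[4]; hi=3 → [-7,-5,-4,1,-3,3,5,6,4,8,-1,0]
nums[mid]=1>-4: swap nums[3],nums[3]; hi=2 → [-7,-5,-4,1,-3,3,5,6,4,8,-1,0]
end: lo=2, hi=2; nums = [-7,-5,-4,1,-3,3,5,6,4,8,-1,0]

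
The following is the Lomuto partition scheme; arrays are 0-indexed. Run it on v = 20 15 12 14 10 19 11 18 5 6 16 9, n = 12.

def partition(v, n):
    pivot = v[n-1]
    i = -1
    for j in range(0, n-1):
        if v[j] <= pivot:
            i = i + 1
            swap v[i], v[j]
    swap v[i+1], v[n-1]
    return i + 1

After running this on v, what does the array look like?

pivot = v[11] = 9; i = -1
j=0: v[0]=20 > 9 → no swap
j=1: v[1]=15 > 9 → no swap
j=2: v[2]=12 > 9 → no swap
j=3: v[3]=14 > 9 → no swap
j=4: v[4]=10 > 9 → no swap
j=5: v[5]=19 > 9 → no swap
j=6: v[6]=11 > 9 → no swap
j=7: v[7]=18 > 9 → no swap
j=8: v[8]=5 ≤ 9 → i=0, swap v[0],v[8] → 5 15 12 14 10 19 11 18 20 6 16 9
j=9: v[9]=6 ≤ 9 → i=1, swap v[1],v[9] → 5 6 12 14 10 19 11 18 20 15 16 9
j=10: v[10]=16 > 9 → no swap
final swap v[2],v[11] → 5 6 9 14 10 19 11 18 20 15 16 12; return 2

5 6 9 14 10 19 11 18 20 15 16 12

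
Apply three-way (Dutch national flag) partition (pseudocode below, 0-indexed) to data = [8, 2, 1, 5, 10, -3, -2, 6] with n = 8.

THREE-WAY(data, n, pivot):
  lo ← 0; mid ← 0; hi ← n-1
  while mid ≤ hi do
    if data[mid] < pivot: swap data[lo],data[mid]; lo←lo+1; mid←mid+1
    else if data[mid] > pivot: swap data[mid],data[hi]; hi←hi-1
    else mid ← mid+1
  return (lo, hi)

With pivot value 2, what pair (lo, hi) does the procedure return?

(3, 3)

pivot = 2; lo=0, mid=0, hi=7
data[mid]=8>2: swap data[0],data[7]; hi=6 → [6, 2, 1, 5, 10, -3, -2, 8]
data[mid]=6>2: swap data[0],data[6]; hi=5 → [-2, 2, 1, 5, 10, -3, 6, 8]
data[mid]=-2<2: swap data[0],data[0]; lo=1,mid=1 → [-2, 2, 1, 5, 10, -3, 6, 8]
data[mid]=2=2: mid=2
data[mid]=1<2: swap data[1],data[2]; lo=2,mid=3 → [-2, 1, 2, 5, 10, -3, 6, 8]
data[mid]=5>2: swap data[3],data[5]; hi=4 → [-2, 1, 2, -3, 10, 5, 6, 8]
data[mid]=-3<2: swap data[2],data[3]; lo=3,mid=4 → [-2, 1, -3, 2, 10, 5, 6, 8]
data[mid]=10>2: swap data[4],data[4]; hi=3 → [-2, 1, -3, 2, 10, 5, 6, 8]
end: lo=3, hi=3; data = [-2, 1, -3, 2, 10, 5, 6, 8]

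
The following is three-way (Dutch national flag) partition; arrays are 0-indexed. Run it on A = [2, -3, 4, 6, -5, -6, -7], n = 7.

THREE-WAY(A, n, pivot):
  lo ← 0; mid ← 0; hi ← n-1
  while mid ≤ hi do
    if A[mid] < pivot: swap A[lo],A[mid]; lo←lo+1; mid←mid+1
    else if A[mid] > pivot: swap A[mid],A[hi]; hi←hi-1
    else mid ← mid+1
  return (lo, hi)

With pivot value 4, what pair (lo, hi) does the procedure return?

lo=0 mid=0 hi=6
2<4: swap(0,0), lo=1 mid=1 ⇒ [2, -3, 4, 6, -5, -6, -7]
-3<4: swap(1,1), lo=2 mid=2 ⇒ [2, -3, 4, 6, -5, -6, -7]
4=4: mid=3
6>4: swap(3,6), hi=5 ⇒ [2, -3, 4, -7, -5, -6, 6]
-7<4: swap(2,3), lo=3 mid=4 ⇒ [2, -3, -7, 4, -5, -6, 6]
-5<4: swap(3,4), lo=4 mid=5 ⇒ [2, -3, -7, -5, 4, -6, 6]
-6<4: swap(4,5), lo=5 mid=6 ⇒ [2, -3, -7, -5, -6, 4, 6]
done. lo=5 hi=5; A=[2, -3, -7, -5, -6, 4, 6]

(5, 5)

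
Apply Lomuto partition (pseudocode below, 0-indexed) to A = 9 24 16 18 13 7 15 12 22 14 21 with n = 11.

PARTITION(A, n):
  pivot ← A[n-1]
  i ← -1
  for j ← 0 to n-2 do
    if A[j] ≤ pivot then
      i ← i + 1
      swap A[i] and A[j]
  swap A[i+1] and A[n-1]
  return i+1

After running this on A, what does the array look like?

pivot = A[10] = 21; i = -1
j=0: A[0]=9 ≤ 21 → i=0, swap A[0],A[0] (no change) → 9 24 16 18 13 7 15 12 22 14 21
j=1: A[1]=24 > 21 → no swap
j=2: A[2]=16 ≤ 21 → i=1, swap A[1],A[2] → 9 16 24 18 13 7 15 12 22 14 21
j=3: A[3]=18 ≤ 21 → i=2, swap A[2],A[3] → 9 16 18 24 13 7 15 12 22 14 21
j=4: A[4]=13 ≤ 21 → i=3, swap A[3],A[4] → 9 16 18 13 24 7 15 12 22 14 21
j=5: A[5]=7 ≤ 21 → i=4, swap A[4],A[5] → 9 16 18 13 7 24 15 12 22 14 21
j=6: A[6]=15 ≤ 21 → i=5, swap A[5],A[6] → 9 16 18 13 7 15 24 12 22 14 21
j=7: A[7]=12 ≤ 21 → i=6, swap A[6],A[7] → 9 16 18 13 7 15 12 24 22 14 21
j=8: A[8]=22 > 21 → no swap
j=9: A[9]=14 ≤ 21 → i=7, swap A[7],A[9] → 9 16 18 13 7 15 12 14 22 24 21
final swap A[8],A[10] → 9 16 18 13 7 15 12 14 21 24 22; return 8

9 16 18 13 7 15 12 14 21 24 22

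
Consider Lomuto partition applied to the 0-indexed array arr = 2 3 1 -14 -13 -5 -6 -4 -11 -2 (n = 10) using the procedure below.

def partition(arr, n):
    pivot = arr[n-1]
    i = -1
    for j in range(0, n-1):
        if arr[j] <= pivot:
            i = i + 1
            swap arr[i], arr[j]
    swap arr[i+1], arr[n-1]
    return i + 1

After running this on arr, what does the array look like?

pivot = arr[9] = -2; i = -1
j=0: arr[0]=2 > -2 → no swap
j=1: arr[1]=3 > -2 → no swap
j=2: arr[2]=1 > -2 → no swap
j=3: arr[3]=-14 ≤ -2 → i=0, swap arr[0],arr[3] → -14 3 1 2 -13 -5 -6 -4 -11 -2
j=4: arr[4]=-13 ≤ -2 → i=1, swap arr[1],arr[4] → -14 -13 1 2 3 -5 -6 -4 -11 -2
j=5: arr[5]=-5 ≤ -2 → i=2, swap arr[2],arr[5] → -14 -13 -5 2 3 1 -6 -4 -11 -2
j=6: arr[6]=-6 ≤ -2 → i=3, swap arr[3],arr[6] → -14 -13 -5 -6 3 1 2 -4 -11 -2
j=7: arr[7]=-4 ≤ -2 → i=4, swap arr[4],arr[7] → -14 -13 -5 -6 -4 1 2 3 -11 -2
j=8: arr[8]=-11 ≤ -2 → i=5, swap arr[5],arr[8] → -14 -13 -5 -6 -4 -11 2 3 1 -2
final swap arr[6],arr[9] → -14 -13 -5 -6 -4 -11 -2 3 1 2; return 6

-14 -13 -5 -6 -4 -11 -2 3 1 2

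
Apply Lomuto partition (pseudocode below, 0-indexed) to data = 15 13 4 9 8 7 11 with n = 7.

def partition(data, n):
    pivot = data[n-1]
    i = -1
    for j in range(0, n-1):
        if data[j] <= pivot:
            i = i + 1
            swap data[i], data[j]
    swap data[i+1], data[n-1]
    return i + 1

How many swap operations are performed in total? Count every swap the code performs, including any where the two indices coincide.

5

pivot = data[6] = 11; i = -1
j=0: data[0]=15 > 11 → no swap
j=1: data[1]=13 > 11 → no swap
j=2: data[2]=4 ≤ 11 → i=0, swap data[0],data[2] → 4 13 15 9 8 7 11
j=3: data[3]=9 ≤ 11 → i=1, swap data[1],data[3] → 4 9 15 13 8 7 11
j=4: data[4]=8 ≤ 11 → i=2, swap data[2],data[4] → 4 9 8 13 15 7 11
j=5: data[5]=7 ≤ 11 → i=3, swap data[3],data[5] → 4 9 8 7 15 13 11
final swap data[4],data[6] → 4 9 8 7 11 13 15; return 4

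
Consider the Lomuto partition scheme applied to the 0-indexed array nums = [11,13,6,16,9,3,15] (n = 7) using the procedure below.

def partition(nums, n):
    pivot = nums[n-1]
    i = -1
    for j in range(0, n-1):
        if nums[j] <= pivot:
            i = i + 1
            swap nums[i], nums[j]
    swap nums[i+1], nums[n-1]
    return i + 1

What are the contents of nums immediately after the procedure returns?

[11,13,6,9,3,15,16]

pivot=15, i=-1
j=0: 11≤15, i=0, swap(0,0) ⇒ [11,13,6,16,9,3,15]
j=1: 13≤15, i=1, swap(1,1) ⇒ [11,13,6,16,9,3,15]
j=2: 6≤15, i=2, swap(2,2) ⇒ [11,13,6,16,9,3,15]
j=3: 16>15, skip
j=4: 9≤15, i=3, swap(3,4) ⇒ [11,13,6,9,16,3,15]
j=5: 3≤15, i=4, swap(4,5) ⇒ [11,13,6,9,3,16,15]
swap(5,6) ⇒ [11,13,6,9,3,15,16]; return 5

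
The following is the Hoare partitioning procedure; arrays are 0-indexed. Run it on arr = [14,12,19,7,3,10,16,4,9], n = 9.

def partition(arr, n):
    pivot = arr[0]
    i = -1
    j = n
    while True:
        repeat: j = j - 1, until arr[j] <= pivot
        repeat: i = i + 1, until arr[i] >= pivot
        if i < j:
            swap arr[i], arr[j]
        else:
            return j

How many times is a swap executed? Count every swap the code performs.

2

pivot = arr[0] = 14; i = -1, j = 9
j→8 (arr[8]=9≤14), i→0 (arr[0]=14≥14); i<j, swap → [9,12,19,7,3,10,16,4,14]
j→7 (arr[7]=4≤14), i→2 (arr[2]=19≥14); i<j, swap → [9,12,4,7,3,10,16,19,14]
j→5, i→6; i≥j, return j=5. arr = [9,12,4,7,3,10,16,19,14]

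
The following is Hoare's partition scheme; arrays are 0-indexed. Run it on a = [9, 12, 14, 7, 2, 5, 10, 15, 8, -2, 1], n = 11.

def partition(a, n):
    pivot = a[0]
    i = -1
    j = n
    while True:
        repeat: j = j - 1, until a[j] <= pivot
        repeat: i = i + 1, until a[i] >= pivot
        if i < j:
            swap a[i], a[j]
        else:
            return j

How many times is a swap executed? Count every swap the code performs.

pivot=9
j stops at 10 (1), i stops at 0 (9); swap ⇒ [1, 12, 14, 7, 2, 5, 10, 15, 8, -2, 9]
j stops at 9 (-2), i stops at 1 (12); swap ⇒ [1, -2, 14, 7, 2, 5, 10, 15, 8, 12, 9]
j stops at 8 (8), i stops at 2 (14); swap ⇒ [1, -2, 8, 7, 2, 5, 10, 15, 14, 12, 9]
j stops at 5, i stops at 6; i≥j ⇒ return 5. a=[1, -2, 8, 7, 2, 5, 10, 15, 14, 12, 9]

3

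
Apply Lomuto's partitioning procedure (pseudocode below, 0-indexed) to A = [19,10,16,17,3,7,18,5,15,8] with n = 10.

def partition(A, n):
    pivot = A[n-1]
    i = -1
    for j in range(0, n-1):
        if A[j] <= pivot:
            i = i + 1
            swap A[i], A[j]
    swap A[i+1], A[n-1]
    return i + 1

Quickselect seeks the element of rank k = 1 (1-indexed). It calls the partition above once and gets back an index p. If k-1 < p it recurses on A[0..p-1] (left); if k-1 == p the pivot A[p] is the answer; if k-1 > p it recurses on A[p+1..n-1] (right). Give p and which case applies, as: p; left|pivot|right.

pivot=8, i=-1
j=0: 19>8, skip
j=1: 10>8, skip
j=2: 16>8, skip
j=3: 17>8, skip
j=4: 3≤8, i=0, swap(0,4) ⇒ [3,10,16,17,19,7,18,5,15,8]
j=5: 7≤8, i=1, swap(1,5) ⇒ [3,7,16,17,19,10,18,5,15,8]
j=6: 18>8, skip
j=7: 5≤8, i=2, swap(2,7) ⇒ [3,7,5,17,19,10,18,16,15,8]
j=8: 15>8, skip
swap(3,9) ⇒ [3,7,5,8,19,10,18,16,15,17]; return 3
p = 3; k-1 = 0 < 3 ⇒ left

3; left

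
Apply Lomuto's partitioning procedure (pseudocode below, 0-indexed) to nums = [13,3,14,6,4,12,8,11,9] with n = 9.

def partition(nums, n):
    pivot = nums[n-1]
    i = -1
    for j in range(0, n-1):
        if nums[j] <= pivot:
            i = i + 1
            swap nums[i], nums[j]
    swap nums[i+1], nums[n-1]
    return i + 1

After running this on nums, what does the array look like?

[3,6,4,8,9,12,13,11,14]

pivot=9, i=-1
j=0: 13>9, skip
j=1: 3≤9, i=0, swap(0,1) ⇒ [3,13,14,6,4,12,8,11,9]
j=2: 14>9, skip
j=3: 6≤9, i=1, swap(1,3) ⇒ [3,6,14,13,4,12,8,11,9]
j=4: 4≤9, i=2, swap(2,4) ⇒ [3,6,4,13,14,12,8,11,9]
j=5: 12>9, skip
j=6: 8≤9, i=3, swap(3,6) ⇒ [3,6,4,8,14,12,13,11,9]
j=7: 11>9, skip
swap(4,8) ⇒ [3,6,4,8,9,12,13,11,14]; return 4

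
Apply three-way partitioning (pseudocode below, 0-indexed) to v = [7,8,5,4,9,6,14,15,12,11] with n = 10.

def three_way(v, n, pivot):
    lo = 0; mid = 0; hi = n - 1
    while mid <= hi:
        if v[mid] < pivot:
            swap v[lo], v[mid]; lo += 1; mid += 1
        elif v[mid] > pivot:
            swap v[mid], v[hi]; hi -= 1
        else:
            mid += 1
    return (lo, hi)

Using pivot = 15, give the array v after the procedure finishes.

lo=0 mid=0 hi=9
7<15: swap(0,0), lo=1 mid=1 ⇒ [7,8,5,4,9,6,14,15,12,11]
8<15: swap(1,1), lo=2 mid=2 ⇒ [7,8,5,4,9,6,14,15,12,11]
5<15: swap(2,2), lo=3 mid=3 ⇒ [7,8,5,4,9,6,14,15,12,11]
4<15: swap(3,3), lo=4 mid=4 ⇒ [7,8,5,4,9,6,14,15,12,11]
9<15: swap(4,4), lo=5 mid=5 ⇒ [7,8,5,4,9,6,14,15,12,11]
6<15: swap(5,5), lo=6 mid=6 ⇒ [7,8,5,4,9,6,14,15,12,11]
14<15: swap(6,6), lo=7 mid=7 ⇒ [7,8,5,4,9,6,14,15,12,11]
15=15: mid=8
12<15: swap(7,8), lo=8 mid=9 ⇒ [7,8,5,4,9,6,14,12,15,11]
11<15: swap(8,9), lo=9 mid=10 ⇒ [7,8,5,4,9,6,14,12,11,15]
done. lo=9 hi=9; v=[7,8,5,4,9,6,14,12,11,15]

[7,8,5,4,9,6,14,12,11,15]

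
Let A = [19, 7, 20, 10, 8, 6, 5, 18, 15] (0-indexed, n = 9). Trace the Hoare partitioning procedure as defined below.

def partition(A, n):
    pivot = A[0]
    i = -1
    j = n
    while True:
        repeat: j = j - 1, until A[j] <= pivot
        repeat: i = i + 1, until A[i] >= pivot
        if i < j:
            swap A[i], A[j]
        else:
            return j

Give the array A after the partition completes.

[15, 7, 18, 10, 8, 6, 5, 20, 19]

pivot = A[0] = 19; i = -1, j = 9
j→8 (A[8]=15≤19), i→0 (A[0]=19≥19); i<j, swap → [15, 7, 20, 10, 8, 6, 5, 18, 19]
j→7 (A[7]=18≤19), i→2 (A[2]=20≥19); i<j, swap → [15, 7, 18, 10, 8, 6, 5, 20, 19]
j→6, i→7; i≥j, return j=6. A = [15, 7, 18, 10, 8, 6, 5, 20, 19]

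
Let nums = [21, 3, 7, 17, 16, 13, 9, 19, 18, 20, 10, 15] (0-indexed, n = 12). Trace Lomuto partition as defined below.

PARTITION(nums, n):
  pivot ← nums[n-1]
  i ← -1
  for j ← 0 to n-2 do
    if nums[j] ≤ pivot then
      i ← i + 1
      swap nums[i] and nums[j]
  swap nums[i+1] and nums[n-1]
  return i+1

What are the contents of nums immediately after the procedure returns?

pivot=15, i=-1
j=0: 21>15, skip
j=1: 3≤15, i=0, swap(0,1) ⇒ [3, 21, 7, 17, 16, 13, 9, 19, 18, 20, 10, 15]
j=2: 7≤15, i=1, swap(1,2) ⇒ [3, 7, 21, 17, 16, 13, 9, 19, 18, 20, 10, 15]
j=3: 17>15, skip
j=4: 16>15, skip
j=5: 13≤15, i=2, swap(2,5) ⇒ [3, 7, 13, 17, 16, 21, 9, 19, 18, 20, 10, 15]
j=6: 9≤15, i=3, swap(3,6) ⇒ [3, 7, 13, 9, 16, 21, 17, 19, 18, 20, 10, 15]
j=7: 19>15, skip
j=8: 18>15, skip
j=9: 20>15, skip
j=10: 10≤15, i=4, swap(4,10) ⇒ [3, 7, 13, 9, 10, 21, 17, 19, 18, 20, 16, 15]
swap(5,11) ⇒ [3, 7, 13, 9, 10, 15, 17, 19, 18, 20, 16, 21]; return 5

[3, 7, 13, 9, 10, 15, 17, 19, 18, 20, 16, 21]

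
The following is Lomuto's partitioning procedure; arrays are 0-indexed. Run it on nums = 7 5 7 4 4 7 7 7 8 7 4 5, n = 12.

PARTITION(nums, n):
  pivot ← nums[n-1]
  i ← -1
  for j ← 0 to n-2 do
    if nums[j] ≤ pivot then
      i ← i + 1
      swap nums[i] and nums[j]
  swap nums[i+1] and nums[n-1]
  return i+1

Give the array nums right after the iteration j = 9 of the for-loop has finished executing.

pivot=5, i=-1
j=0: 7>5, skip
j=1: 5≤5, i=0, swap(0,1) ⇒ 5 7 7 4 4 7 7 7 8 7 4 5
j=2: 7>5, skip
j=3: 4≤5, i=1, swap(1,3) ⇒ 5 4 7 7 4 7 7 7 8 7 4 5
j=4: 4≤5, i=2, swap(2,4) ⇒ 5 4 4 7 7 7 7 7 8 7 4 5
j=5: 7>5, skip
j=6: 7>5, skip
j=7: 7>5, skip
j=8: 8>5, skip
j=9: 7>5, skip
(after j=9) nums = 5 4 4 7 7 7 7 7 8 7 4 5

5 4 4 7 7 7 7 7 8 7 4 5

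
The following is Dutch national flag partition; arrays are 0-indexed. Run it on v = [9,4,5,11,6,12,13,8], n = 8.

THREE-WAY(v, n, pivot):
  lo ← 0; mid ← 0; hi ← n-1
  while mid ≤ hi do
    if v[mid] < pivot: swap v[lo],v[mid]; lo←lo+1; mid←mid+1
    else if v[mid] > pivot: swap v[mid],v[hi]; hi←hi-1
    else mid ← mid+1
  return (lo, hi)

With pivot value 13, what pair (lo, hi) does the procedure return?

(7, 7)

lo=0 mid=0 hi=7
9<13: swap(0,0), lo=1 mid=1 ⇒ [9,4,5,11,6,12,13,8]
4<13: swap(1,1), lo=2 mid=2 ⇒ [9,4,5,11,6,12,13,8]
5<13: swap(2,2), lo=3 mid=3 ⇒ [9,4,5,11,6,12,13,8]
11<13: swap(3,3), lo=4 mid=4 ⇒ [9,4,5,11,6,12,13,8]
6<13: swap(4,4), lo=5 mid=5 ⇒ [9,4,5,11,6,12,13,8]
12<13: swap(5,5), lo=6 mid=6 ⇒ [9,4,5,11,6,12,13,8]
13=13: mid=7
8<13: swap(6,7), lo=7 mid=8 ⇒ [9,4,5,11,6,12,8,13]
done. lo=7 hi=7; v=[9,4,5,11,6,12,8,13]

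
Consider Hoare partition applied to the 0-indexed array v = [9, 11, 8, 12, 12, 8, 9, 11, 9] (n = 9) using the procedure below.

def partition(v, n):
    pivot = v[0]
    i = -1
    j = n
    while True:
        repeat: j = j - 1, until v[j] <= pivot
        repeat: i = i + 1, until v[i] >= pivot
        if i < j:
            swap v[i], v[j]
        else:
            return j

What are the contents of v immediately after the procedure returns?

[9, 9, 8, 8, 12, 12, 11, 11, 9]

pivot = v[0] = 9; i = -1, j = 9
j→8 (v[8]=9≤9), i→0 (v[0]=9≥9); i<j, swap → [9, 11, 8, 12, 12, 8, 9, 11, 9]
j→6 (v[6]=9≤9), i→1 (v[1]=11≥9); i<j, swap → [9, 9, 8, 12, 12, 8, 11, 11, 9]
j→5 (v[5]=8≤9), i→3 (v[3]=12≥9); i<j, swap → [9, 9, 8, 8, 12, 12, 11, 11, 9]
j→3, i→4; i≥j, return j=3. v = [9, 9, 8, 8, 12, 12, 11, 11, 9]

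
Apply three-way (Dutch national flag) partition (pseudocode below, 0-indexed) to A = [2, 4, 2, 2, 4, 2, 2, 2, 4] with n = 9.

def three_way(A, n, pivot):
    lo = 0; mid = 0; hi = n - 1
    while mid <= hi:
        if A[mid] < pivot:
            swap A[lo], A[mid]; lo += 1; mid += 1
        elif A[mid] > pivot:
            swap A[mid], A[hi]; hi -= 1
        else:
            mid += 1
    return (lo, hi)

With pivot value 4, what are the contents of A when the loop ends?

[2, 2, 2, 2, 2, 2, 4, 4, 4]

pivot = 4; lo=0, mid=0, hi=8
A[mid]=2<4: swap A[0],A[0]; lo=1,mid=1 → [2, 4, 2, 2, 4, 2, 2, 2, 4]
A[mid]=4=4: mid=2
A[mid]=2<4: swap A[1],A[2]; lo=2,mid=3 → [2, 2, 4, 2, 4, 2, 2, 2, 4]
A[mid]=2<4: swap A[2],A[3]; lo=3,mid=4 → [2, 2, 2, 4, 4, 2, 2, 2, 4]
A[mid]=4=4: mid=5
A[mid]=2<4: swap A[3],A[5]; lo=4,mid=6 → [2, 2, 2, 2, 4, 4, 2, 2, 4]
A[mid]=2<4: swap A[4],A[6]; lo=5,mid=7 → [2, 2, 2, 2, 2, 4, 4, 2, 4]
A[mid]=2<4: swap A[5],A[7]; lo=6,mid=8 → [2, 2, 2, 2, 2, 2, 4, 4, 4]
A[mid]=4=4: mid=9
end: lo=6, hi=8; A = [2, 2, 2, 2, 2, 2, 4, 4, 4]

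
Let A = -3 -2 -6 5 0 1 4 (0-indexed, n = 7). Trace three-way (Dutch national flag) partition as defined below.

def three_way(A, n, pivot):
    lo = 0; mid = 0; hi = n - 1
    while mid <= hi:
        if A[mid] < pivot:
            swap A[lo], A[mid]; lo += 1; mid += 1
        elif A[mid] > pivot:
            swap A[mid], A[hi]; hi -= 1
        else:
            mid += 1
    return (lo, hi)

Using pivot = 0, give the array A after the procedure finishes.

pivot = 0; lo=0, mid=0, hi=6
A[mid]=-3<0: swap A[0],A[0]; lo=1,mid=1 → -3 -2 -6 5 0 1 4
A[mid]=-2<0: swap A[1],A[1]; lo=2,mid=2 → -3 -2 -6 5 0 1 4
A[mid]=-6<0: swap A[2],A[2]; lo=3,mid=3 → -3 -2 -6 5 0 1 4
A[mid]=5>0: swap A[3],A[6]; hi=5 → -3 -2 -6 4 0 1 5
A[mid]=4>0: swap A[3],A[5]; hi=4 → -3 -2 -6 1 0 4 5
A[mid]=1>0: swap A[3],A[4]; hi=3 → -3 -2 -6 0 1 4 5
A[mid]=0=0: mid=4
end: lo=3, hi=3; A = -3 -2 -6 0 1 4 5

-3 -2 -6 0 1 4 5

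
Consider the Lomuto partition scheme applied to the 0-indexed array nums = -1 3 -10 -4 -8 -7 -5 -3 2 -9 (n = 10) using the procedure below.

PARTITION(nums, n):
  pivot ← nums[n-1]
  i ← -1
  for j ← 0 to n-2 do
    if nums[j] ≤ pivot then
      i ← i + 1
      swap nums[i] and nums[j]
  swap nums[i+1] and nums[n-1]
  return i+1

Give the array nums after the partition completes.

pivot=-9, i=-1
j=0: -1>-9, skip
j=1: 3>-9, skip
j=2: -10≤-9, i=0, swap(0,2) ⇒ -10 3 -1 -4 -8 -7 -5 -3 2 -9
j=3: -4>-9, skip
j=4: -8>-9, skip
j=5: -7>-9, skip
j=6: -5>-9, skip
j=7: -3>-9, skip
j=8: 2>-9, skip
swap(1,9) ⇒ -10 -9 -1 -4 -8 -7 -5 -3 2 3; return 1

-10 -9 -1 -4 -8 -7 -5 -3 2 3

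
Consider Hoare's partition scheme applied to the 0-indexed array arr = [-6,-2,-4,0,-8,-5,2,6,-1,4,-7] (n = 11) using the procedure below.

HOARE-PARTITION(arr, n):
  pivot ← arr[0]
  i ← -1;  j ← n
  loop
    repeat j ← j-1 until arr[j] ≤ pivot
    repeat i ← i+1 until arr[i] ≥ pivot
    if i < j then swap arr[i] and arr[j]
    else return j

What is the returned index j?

pivot = arr[0] = -6; i = -1, j = 11
j→10 (arr[10]=-7≤-6), i→0 (arr[0]=-6≥-6); i<j, swap → [-7,-2,-4,0,-8,-5,2,6,-1,4,-6]
j→4 (arr[4]=-8≤-6), i→1 (arr[1]=-2≥-6); i<j, swap → [-7,-8,-4,0,-2,-5,2,6,-1,4,-6]
j→1, i→2; i≥j, return j=1. arr = [-7,-8,-4,0,-2,-5,2,6,-1,4,-6]

1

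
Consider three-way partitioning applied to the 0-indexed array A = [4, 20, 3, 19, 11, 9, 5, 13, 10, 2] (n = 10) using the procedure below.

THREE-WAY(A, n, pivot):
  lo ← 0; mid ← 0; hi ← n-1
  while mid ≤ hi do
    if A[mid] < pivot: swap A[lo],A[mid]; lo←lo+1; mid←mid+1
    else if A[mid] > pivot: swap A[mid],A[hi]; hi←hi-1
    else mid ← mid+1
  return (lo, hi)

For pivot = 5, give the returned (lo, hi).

(3, 3)

pivot = 5; lo=0, mid=0, hi=9
A[mid]=4<5: swap A[0],A[0]; lo=1,mid=1 → [4, 20, 3, 19, 11, 9, 5, 13, 10, 2]
A[mid]=20>5: swap A[1],A[9]; hi=8 → [4, 2, 3, 19, 11, 9, 5, 13, 10, 20]
A[mid]=2<5: swap A[1],A[1]; lo=2,mid=2 → [4, 2, 3, 19, 11, 9, 5, 13, 10, 20]
A[mid]=3<5: swap A[2],A[2]; lo=3,mid=3 → [4, 2, 3, 19, 11, 9, 5, 13, 10, 20]
A[mid]=19>5: swap A[3],A[8]; hi=7 → [4, 2, 3, 10, 11, 9, 5, 13, 19, 20]
A[mid]=10>5: swap A[3],A[7]; hi=6 → [4, 2, 3, 13, 11, 9, 5, 10, 19, 20]
A[mid]=13>5: swap A[3],A[6]; hi=5 → [4, 2, 3, 5, 11, 9, 13, 10, 19, 20]
A[mid]=5=5: mid=4
A[mid]=11>5: swap A[4],A[5]; hi=4 → [4, 2, 3, 5, 9, 11, 13, 10, 19, 20]
A[mid]=9>5: swap A[4],A[4]; hi=3 → [4, 2, 3, 5, 9, 11, 13, 10, 19, 20]
end: lo=3, hi=3; A = [4, 2, 3, 5, 9, 11, 13, 10, 19, 20]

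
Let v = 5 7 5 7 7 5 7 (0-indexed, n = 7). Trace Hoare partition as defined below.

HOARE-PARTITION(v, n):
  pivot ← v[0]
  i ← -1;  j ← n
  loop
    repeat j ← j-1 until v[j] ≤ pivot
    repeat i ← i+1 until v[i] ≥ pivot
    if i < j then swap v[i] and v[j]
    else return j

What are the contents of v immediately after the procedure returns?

5 5 7 7 7 5 7

pivot=5
j stops at 5 (5), i stops at 0 (5); swap ⇒ 5 7 5 7 7 5 7
j stops at 2 (5), i stops at 1 (7); swap ⇒ 5 5 7 7 7 5 7
j stops at 1, i stops at 2; i≥j ⇒ return 1. v=5 5 7 7 7 5 7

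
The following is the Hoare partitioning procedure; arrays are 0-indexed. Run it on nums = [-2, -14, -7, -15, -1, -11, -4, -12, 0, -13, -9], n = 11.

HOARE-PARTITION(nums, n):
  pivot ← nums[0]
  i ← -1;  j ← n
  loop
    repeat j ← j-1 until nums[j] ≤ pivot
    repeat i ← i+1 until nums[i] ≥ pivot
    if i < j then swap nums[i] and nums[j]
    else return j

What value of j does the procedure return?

pivot=-2
j stops at 10 (-9), i stops at 0 (-2); swap ⇒ [-9, -14, -7, -15, -1, -11, -4, -12, 0, -13, -2]
j stops at 9 (-13), i stops at 4 (-1); swap ⇒ [-9, -14, -7, -15, -13, -11, -4, -12, 0, -1, -2]
j stops at 7, i stops at 8; i≥j ⇒ return 7. nums=[-9, -14, -7, -15, -13, -11, -4, -12, 0, -1, -2]

7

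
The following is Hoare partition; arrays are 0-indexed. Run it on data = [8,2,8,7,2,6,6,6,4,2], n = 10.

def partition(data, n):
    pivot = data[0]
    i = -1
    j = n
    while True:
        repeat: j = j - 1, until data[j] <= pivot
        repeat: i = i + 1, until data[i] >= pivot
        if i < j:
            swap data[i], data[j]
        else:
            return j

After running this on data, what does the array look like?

pivot=8
j stops at 9 (2), i stops at 0 (8); swap ⇒ [2,2,8,7,2,6,6,6,4,8]
j stops at 8 (4), i stops at 2 (8); swap ⇒ [2,2,4,7,2,6,6,6,8,8]
j stops at 7, i stops at 8; i≥j ⇒ return 7. data=[2,2,4,7,2,6,6,6,8,8]

[2,2,4,7,2,6,6,6,8,8]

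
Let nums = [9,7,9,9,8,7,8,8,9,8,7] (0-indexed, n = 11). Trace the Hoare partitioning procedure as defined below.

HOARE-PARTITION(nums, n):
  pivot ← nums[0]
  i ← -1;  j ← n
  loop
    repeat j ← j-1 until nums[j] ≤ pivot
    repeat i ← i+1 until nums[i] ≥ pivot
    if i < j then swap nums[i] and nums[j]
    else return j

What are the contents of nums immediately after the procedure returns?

[7,7,8,9,8,7,8,8,9,9,9]

pivot=9
j stops at 10 (7), i stops at 0 (9); swap ⇒ [7,7,9,9,8,7,8,8,9,8,9]
j stops at 9 (8), i stops at 2 (9); swap ⇒ [7,7,8,9,8,7,8,8,9,9,9]
j stops at 8 (9), i stops at 3 (9); swap ⇒ [7,7,8,9,8,7,8,8,9,9,9]
j stops at 7, i stops at 8; i≥j ⇒ return 7. nums=[7,7,8,9,8,7,8,8,9,9,9]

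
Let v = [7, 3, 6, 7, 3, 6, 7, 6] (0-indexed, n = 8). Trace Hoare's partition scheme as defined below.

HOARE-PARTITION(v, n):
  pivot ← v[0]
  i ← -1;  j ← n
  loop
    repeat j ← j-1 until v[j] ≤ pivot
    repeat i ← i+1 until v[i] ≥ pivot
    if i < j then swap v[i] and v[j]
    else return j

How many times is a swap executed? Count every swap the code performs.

2

pivot = v[0] = 7; i = -1, j = 8
j→7 (v[7]=6≤7), i→0 (v[0]=7≥7); i<j, swap → [6, 3, 6, 7, 3, 6, 7, 7]
j→6 (v[6]=7≤7), i→3 (v[3]=7≥7); i<j, swap → [6, 3, 6, 7, 3, 6, 7, 7]
j→5, i→6; i≥j, return j=5. v = [6, 3, 6, 7, 3, 6, 7, 7]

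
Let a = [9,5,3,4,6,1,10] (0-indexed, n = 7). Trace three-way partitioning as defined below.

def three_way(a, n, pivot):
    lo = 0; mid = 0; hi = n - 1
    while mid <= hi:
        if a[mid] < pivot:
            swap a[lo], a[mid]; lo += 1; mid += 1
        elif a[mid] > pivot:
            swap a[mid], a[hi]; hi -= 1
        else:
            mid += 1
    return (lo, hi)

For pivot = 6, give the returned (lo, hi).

(4, 4)

lo=0 mid=0 hi=6
9>6: swap(0,6), hi=5 ⇒ [10,5,3,4,6,1,9]
10>6: swap(0,5), hi=4 ⇒ [1,5,3,4,6,10,9]
1<6: swap(0,0), lo=1 mid=1 ⇒ [1,5,3,4,6,10,9]
5<6: swap(1,1), lo=2 mid=2 ⇒ [1,5,3,4,6,10,9]
3<6: swap(2,2), lo=3 mid=3 ⇒ [1,5,3,4,6,10,9]
4<6: swap(3,3), lo=4 mid=4 ⇒ [1,5,3,4,6,10,9]
6=6: mid=5
done. lo=4 hi=4; a=[1,5,3,4,6,10,9]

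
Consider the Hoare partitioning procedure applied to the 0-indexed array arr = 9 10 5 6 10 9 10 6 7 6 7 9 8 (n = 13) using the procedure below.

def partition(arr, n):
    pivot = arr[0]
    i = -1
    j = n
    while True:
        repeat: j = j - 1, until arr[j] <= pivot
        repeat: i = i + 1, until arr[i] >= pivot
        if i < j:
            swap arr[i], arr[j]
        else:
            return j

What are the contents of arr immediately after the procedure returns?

pivot=9
j stops at 12 (8), i stops at 0 (9); swap ⇒ 8 10 5 6 10 9 10 6 7 6 7 9 9
j stops at 11 (9), i stops at 1 (10); swap ⇒ 8 9 5 6 10 9 10 6 7 6 7 10 9
j stops at 10 (7), i stops at 4 (10); swap ⇒ 8 9 5 6 7 9 10 6 7 6 10 10 9
j stops at 9 (6), i stops at 5 (9); swap ⇒ 8 9 5 6 7 6 10 6 7 9 10 10 9
j stops at 8 (7), i stops at 6 (10); swap ⇒ 8 9 5 6 7 6 7 6 10 9 10 10 9
j stops at 7, i stops at 8; i≥j ⇒ return 7. arr=8 9 5 6 7 6 7 6 10 9 10 10 9

8 9 5 6 7 6 7 6 10 9 10 10 9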